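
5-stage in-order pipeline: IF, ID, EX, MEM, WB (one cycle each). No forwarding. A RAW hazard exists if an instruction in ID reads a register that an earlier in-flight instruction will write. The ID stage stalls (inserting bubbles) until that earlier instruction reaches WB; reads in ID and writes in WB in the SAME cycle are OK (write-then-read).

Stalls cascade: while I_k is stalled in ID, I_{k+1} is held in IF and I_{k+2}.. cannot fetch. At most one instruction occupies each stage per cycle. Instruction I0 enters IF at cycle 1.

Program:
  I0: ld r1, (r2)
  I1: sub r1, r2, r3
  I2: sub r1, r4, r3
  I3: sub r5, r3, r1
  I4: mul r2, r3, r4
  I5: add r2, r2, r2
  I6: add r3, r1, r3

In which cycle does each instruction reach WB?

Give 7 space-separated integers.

I0 ld r1 <- r2: IF@1 ID@2 stall=0 (-) EX@3 MEM@4 WB@5
I1 sub r1 <- r2,r3: IF@2 ID@3 stall=0 (-) EX@4 MEM@5 WB@6
I2 sub r1 <- r4,r3: IF@3 ID@4 stall=0 (-) EX@5 MEM@6 WB@7
I3 sub r5 <- r3,r1: IF@4 ID@5 stall=2 (RAW on I2.r1 (WB@7)) EX@8 MEM@9 WB@10
I4 mul r2 <- r3,r4: IF@5 ID@8 stall=0 (-) EX@9 MEM@10 WB@11
I5 add r2 <- r2,r2: IF@8 ID@9 stall=2 (RAW on I4.r2 (WB@11)) EX@12 MEM@13 WB@14
I6 add r3 <- r1,r3: IF@9 ID@12 stall=0 (-) EX@13 MEM@14 WB@15

Answer: 5 6 7 10 11 14 15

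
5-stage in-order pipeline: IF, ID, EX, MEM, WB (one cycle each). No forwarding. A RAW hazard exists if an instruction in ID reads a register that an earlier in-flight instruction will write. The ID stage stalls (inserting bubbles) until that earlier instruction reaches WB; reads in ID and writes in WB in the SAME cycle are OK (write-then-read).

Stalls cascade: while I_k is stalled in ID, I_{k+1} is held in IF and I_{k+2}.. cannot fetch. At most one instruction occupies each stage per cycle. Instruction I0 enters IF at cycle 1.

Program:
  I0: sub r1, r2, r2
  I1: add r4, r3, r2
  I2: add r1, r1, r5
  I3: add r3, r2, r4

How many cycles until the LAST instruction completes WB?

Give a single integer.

I0 sub r1 <- r2,r2: IF@1 ID@2 stall=0 (-) EX@3 MEM@4 WB@5
I1 add r4 <- r3,r2: IF@2 ID@3 stall=0 (-) EX@4 MEM@5 WB@6
I2 add r1 <- r1,r5: IF@3 ID@4 stall=1 (RAW on I0.r1 (WB@5)) EX@6 MEM@7 WB@8
I3 add r3 <- r2,r4: IF@4 ID@6 stall=0 (-) EX@7 MEM@8 WB@9

Answer: 9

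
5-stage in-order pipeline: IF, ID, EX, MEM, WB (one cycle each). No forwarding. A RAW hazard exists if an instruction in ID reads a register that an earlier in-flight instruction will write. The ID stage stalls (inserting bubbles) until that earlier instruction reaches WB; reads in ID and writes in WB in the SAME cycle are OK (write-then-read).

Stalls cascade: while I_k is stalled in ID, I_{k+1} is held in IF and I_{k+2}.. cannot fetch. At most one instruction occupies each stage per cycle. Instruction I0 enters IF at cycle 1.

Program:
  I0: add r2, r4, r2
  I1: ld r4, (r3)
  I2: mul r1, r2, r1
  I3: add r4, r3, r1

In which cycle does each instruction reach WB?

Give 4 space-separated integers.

I0 add r2 <- r4,r2: IF@1 ID@2 stall=0 (-) EX@3 MEM@4 WB@5
I1 ld r4 <- r3: IF@2 ID@3 stall=0 (-) EX@4 MEM@5 WB@6
I2 mul r1 <- r2,r1: IF@3 ID@4 stall=1 (RAW on I0.r2 (WB@5)) EX@6 MEM@7 WB@8
I3 add r4 <- r3,r1: IF@4 ID@6 stall=2 (RAW on I2.r1 (WB@8)) EX@9 MEM@10 WB@11

Answer: 5 6 8 11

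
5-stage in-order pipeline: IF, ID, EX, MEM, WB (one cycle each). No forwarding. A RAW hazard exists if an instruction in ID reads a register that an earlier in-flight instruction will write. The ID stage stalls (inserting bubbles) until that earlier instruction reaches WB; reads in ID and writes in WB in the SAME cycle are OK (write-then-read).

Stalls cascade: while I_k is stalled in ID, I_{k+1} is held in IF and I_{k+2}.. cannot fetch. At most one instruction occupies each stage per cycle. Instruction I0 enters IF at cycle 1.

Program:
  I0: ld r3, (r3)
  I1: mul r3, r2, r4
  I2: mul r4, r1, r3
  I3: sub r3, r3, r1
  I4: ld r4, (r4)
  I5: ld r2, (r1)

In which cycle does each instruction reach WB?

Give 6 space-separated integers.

I0 ld r3 <- r3: IF@1 ID@2 stall=0 (-) EX@3 MEM@4 WB@5
I1 mul r3 <- r2,r4: IF@2 ID@3 stall=0 (-) EX@4 MEM@5 WB@6
I2 mul r4 <- r1,r3: IF@3 ID@4 stall=2 (RAW on I1.r3 (WB@6)) EX@7 MEM@8 WB@9
I3 sub r3 <- r3,r1: IF@4 ID@7 stall=0 (-) EX@8 MEM@9 WB@10
I4 ld r4 <- r4: IF@7 ID@8 stall=1 (RAW on I2.r4 (WB@9)) EX@10 MEM@11 WB@12
I5 ld r2 <- r1: IF@8 ID@10 stall=0 (-) EX@11 MEM@12 WB@13

Answer: 5 6 9 10 12 13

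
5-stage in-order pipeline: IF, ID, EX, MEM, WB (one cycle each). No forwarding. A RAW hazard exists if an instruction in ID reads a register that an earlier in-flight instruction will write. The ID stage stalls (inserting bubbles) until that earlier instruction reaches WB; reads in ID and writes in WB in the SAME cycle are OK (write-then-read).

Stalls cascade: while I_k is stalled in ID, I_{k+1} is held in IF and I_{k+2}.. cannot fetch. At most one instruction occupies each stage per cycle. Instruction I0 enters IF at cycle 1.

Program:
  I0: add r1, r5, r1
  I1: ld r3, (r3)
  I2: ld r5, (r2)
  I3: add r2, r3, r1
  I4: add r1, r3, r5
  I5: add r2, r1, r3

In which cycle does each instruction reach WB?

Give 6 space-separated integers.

I0 add r1 <- r5,r1: IF@1 ID@2 stall=0 (-) EX@3 MEM@4 WB@5
I1 ld r3 <- r3: IF@2 ID@3 stall=0 (-) EX@4 MEM@5 WB@6
I2 ld r5 <- r2: IF@3 ID@4 stall=0 (-) EX@5 MEM@6 WB@7
I3 add r2 <- r3,r1: IF@4 ID@5 stall=1 (RAW on I1.r3 (WB@6)) EX@7 MEM@8 WB@9
I4 add r1 <- r3,r5: IF@5 ID@7 stall=0 (-) EX@8 MEM@9 WB@10
I5 add r2 <- r1,r3: IF@7 ID@8 stall=2 (RAW on I4.r1 (WB@10)) EX@11 MEM@12 WB@13

Answer: 5 6 7 9 10 13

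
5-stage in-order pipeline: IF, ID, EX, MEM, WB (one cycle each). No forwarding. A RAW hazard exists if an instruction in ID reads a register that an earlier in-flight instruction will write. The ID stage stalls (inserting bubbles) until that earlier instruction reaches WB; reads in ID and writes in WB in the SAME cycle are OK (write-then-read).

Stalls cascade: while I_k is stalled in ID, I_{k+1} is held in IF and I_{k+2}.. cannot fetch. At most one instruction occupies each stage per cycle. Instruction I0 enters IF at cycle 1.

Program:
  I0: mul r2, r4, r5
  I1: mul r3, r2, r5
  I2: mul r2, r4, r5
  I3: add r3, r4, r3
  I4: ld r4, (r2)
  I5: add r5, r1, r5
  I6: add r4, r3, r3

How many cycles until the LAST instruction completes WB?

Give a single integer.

Answer: 14

Derivation:
I0 mul r2 <- r4,r5: IF@1 ID@2 stall=0 (-) EX@3 MEM@4 WB@5
I1 mul r3 <- r2,r5: IF@2 ID@3 stall=2 (RAW on I0.r2 (WB@5)) EX@6 MEM@7 WB@8
I2 mul r2 <- r4,r5: IF@3 ID@6 stall=0 (-) EX@7 MEM@8 WB@9
I3 add r3 <- r4,r3: IF@6 ID@7 stall=1 (RAW on I1.r3 (WB@8)) EX@9 MEM@10 WB@11
I4 ld r4 <- r2: IF@7 ID@9 stall=0 (-) EX@10 MEM@11 WB@12
I5 add r5 <- r1,r5: IF@9 ID@10 stall=0 (-) EX@11 MEM@12 WB@13
I6 add r4 <- r3,r3: IF@10 ID@11 stall=0 (-) EX@12 MEM@13 WB@14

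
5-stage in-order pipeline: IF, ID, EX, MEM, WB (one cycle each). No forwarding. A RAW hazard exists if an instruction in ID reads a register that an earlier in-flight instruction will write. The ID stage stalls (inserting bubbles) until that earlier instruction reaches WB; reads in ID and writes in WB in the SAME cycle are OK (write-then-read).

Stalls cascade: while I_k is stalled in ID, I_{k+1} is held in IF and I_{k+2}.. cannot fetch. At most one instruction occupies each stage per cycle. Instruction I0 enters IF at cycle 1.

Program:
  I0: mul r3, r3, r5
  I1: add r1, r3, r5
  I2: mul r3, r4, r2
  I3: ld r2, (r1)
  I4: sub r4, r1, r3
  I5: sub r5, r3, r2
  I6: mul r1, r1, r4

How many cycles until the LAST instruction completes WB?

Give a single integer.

Answer: 15

Derivation:
I0 mul r3 <- r3,r5: IF@1 ID@2 stall=0 (-) EX@3 MEM@4 WB@5
I1 add r1 <- r3,r5: IF@2 ID@3 stall=2 (RAW on I0.r3 (WB@5)) EX@6 MEM@7 WB@8
I2 mul r3 <- r4,r2: IF@3 ID@6 stall=0 (-) EX@7 MEM@8 WB@9
I3 ld r2 <- r1: IF@6 ID@7 stall=1 (RAW on I1.r1 (WB@8)) EX@9 MEM@10 WB@11
I4 sub r4 <- r1,r3: IF@7 ID@9 stall=0 (-) EX@10 MEM@11 WB@12
I5 sub r5 <- r3,r2: IF@9 ID@10 stall=1 (RAW on I3.r2 (WB@11)) EX@12 MEM@13 WB@14
I6 mul r1 <- r1,r4: IF@10 ID@12 stall=0 (-) EX@13 MEM@14 WB@15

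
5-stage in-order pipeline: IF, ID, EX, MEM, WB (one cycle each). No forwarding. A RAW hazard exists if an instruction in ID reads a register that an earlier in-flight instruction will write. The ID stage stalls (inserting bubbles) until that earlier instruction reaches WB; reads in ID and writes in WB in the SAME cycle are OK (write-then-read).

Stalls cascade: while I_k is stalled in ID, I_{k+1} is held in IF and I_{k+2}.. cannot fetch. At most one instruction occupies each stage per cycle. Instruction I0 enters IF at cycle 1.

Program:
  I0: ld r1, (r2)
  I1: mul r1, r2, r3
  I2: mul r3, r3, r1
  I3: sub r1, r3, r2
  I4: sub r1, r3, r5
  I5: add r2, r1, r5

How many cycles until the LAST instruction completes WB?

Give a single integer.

I0 ld r1 <- r2: IF@1 ID@2 stall=0 (-) EX@3 MEM@4 WB@5
I1 mul r1 <- r2,r3: IF@2 ID@3 stall=0 (-) EX@4 MEM@5 WB@6
I2 mul r3 <- r3,r1: IF@3 ID@4 stall=2 (RAW on I1.r1 (WB@6)) EX@7 MEM@8 WB@9
I3 sub r1 <- r3,r2: IF@4 ID@7 stall=2 (RAW on I2.r3 (WB@9)) EX@10 MEM@11 WB@12
I4 sub r1 <- r3,r5: IF@7 ID@10 stall=0 (-) EX@11 MEM@12 WB@13
I5 add r2 <- r1,r5: IF@10 ID@11 stall=2 (RAW on I4.r1 (WB@13)) EX@14 MEM@15 WB@16

Answer: 16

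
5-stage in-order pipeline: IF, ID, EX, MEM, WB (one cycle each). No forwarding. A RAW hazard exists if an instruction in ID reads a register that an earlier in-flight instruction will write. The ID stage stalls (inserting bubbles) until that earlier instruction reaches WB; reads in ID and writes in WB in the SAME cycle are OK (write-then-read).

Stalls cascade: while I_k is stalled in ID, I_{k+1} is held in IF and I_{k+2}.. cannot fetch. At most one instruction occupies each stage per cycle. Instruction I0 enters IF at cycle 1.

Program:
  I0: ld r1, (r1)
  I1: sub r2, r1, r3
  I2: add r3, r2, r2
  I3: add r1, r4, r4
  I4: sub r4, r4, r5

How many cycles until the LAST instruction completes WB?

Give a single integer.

Answer: 13

Derivation:
I0 ld r1 <- r1: IF@1 ID@2 stall=0 (-) EX@3 MEM@4 WB@5
I1 sub r2 <- r1,r3: IF@2 ID@3 stall=2 (RAW on I0.r1 (WB@5)) EX@6 MEM@7 WB@8
I2 add r3 <- r2,r2: IF@3 ID@6 stall=2 (RAW on I1.r2 (WB@8)) EX@9 MEM@10 WB@11
I3 add r1 <- r4,r4: IF@6 ID@9 stall=0 (-) EX@10 MEM@11 WB@12
I4 sub r4 <- r4,r5: IF@9 ID@10 stall=0 (-) EX@11 MEM@12 WB@13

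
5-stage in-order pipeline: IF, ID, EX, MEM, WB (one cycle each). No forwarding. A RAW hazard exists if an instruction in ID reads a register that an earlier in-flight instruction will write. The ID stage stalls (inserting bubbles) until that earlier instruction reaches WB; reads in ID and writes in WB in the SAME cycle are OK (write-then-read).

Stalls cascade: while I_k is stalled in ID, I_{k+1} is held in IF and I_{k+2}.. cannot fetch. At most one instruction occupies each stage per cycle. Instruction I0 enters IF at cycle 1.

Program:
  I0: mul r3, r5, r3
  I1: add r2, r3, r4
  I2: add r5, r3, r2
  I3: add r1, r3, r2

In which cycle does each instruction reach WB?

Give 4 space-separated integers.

Answer: 5 8 11 12

Derivation:
I0 mul r3 <- r5,r3: IF@1 ID@2 stall=0 (-) EX@3 MEM@4 WB@5
I1 add r2 <- r3,r4: IF@2 ID@3 stall=2 (RAW on I0.r3 (WB@5)) EX@6 MEM@7 WB@8
I2 add r5 <- r3,r2: IF@3 ID@6 stall=2 (RAW on I1.r2 (WB@8)) EX@9 MEM@10 WB@11
I3 add r1 <- r3,r2: IF@6 ID@9 stall=0 (-) EX@10 MEM@11 WB@12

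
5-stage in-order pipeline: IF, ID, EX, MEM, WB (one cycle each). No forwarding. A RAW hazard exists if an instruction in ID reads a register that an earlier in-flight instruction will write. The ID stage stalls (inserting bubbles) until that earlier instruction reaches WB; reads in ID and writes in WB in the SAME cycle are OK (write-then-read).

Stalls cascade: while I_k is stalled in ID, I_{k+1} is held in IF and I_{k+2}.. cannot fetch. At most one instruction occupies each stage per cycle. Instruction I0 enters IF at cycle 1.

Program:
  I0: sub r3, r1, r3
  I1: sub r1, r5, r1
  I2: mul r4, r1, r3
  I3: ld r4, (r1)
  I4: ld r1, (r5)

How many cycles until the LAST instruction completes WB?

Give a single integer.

Answer: 11

Derivation:
I0 sub r3 <- r1,r3: IF@1 ID@2 stall=0 (-) EX@3 MEM@4 WB@5
I1 sub r1 <- r5,r1: IF@2 ID@3 stall=0 (-) EX@4 MEM@5 WB@6
I2 mul r4 <- r1,r3: IF@3 ID@4 stall=2 (RAW on I1.r1 (WB@6)) EX@7 MEM@8 WB@9
I3 ld r4 <- r1: IF@4 ID@7 stall=0 (-) EX@8 MEM@9 WB@10
I4 ld r1 <- r5: IF@7 ID@8 stall=0 (-) EX@9 MEM@10 WB@11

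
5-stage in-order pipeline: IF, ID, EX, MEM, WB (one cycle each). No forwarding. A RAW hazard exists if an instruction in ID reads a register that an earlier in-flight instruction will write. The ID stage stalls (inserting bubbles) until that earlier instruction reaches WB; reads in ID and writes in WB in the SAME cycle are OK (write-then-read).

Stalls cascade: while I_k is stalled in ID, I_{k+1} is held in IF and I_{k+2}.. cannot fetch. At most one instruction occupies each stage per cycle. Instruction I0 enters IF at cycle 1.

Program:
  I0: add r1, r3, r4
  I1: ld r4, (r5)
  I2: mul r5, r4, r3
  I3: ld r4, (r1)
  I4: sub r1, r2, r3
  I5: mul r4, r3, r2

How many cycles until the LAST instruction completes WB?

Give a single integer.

Answer: 12

Derivation:
I0 add r1 <- r3,r4: IF@1 ID@2 stall=0 (-) EX@3 MEM@4 WB@5
I1 ld r4 <- r5: IF@2 ID@3 stall=0 (-) EX@4 MEM@5 WB@6
I2 mul r5 <- r4,r3: IF@3 ID@4 stall=2 (RAW on I1.r4 (WB@6)) EX@7 MEM@8 WB@9
I3 ld r4 <- r1: IF@4 ID@7 stall=0 (-) EX@8 MEM@9 WB@10
I4 sub r1 <- r2,r3: IF@7 ID@8 stall=0 (-) EX@9 MEM@10 WB@11
I5 mul r4 <- r3,r2: IF@8 ID@9 stall=0 (-) EX@10 MEM@11 WB@12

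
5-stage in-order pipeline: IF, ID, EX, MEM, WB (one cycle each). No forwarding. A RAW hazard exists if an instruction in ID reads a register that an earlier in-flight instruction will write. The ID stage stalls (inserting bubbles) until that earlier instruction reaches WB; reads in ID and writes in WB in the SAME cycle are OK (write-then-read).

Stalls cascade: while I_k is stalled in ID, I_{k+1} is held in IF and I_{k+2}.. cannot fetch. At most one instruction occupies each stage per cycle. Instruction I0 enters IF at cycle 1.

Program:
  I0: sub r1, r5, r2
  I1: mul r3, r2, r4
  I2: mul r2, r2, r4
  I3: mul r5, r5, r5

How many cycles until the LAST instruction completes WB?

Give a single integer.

I0 sub r1 <- r5,r2: IF@1 ID@2 stall=0 (-) EX@3 MEM@4 WB@5
I1 mul r3 <- r2,r4: IF@2 ID@3 stall=0 (-) EX@4 MEM@5 WB@6
I2 mul r2 <- r2,r4: IF@3 ID@4 stall=0 (-) EX@5 MEM@6 WB@7
I3 mul r5 <- r5,r5: IF@4 ID@5 stall=0 (-) EX@6 MEM@7 WB@8

Answer: 8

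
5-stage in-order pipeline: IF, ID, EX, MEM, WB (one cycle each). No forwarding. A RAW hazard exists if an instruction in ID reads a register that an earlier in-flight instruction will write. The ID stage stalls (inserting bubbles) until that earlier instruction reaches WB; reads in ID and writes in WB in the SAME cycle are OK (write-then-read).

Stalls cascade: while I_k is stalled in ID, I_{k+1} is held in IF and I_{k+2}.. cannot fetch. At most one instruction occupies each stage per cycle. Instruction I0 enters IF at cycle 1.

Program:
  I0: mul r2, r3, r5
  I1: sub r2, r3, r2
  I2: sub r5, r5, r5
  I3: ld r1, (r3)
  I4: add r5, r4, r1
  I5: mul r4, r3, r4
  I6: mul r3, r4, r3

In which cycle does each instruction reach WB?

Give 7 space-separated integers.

I0 mul r2 <- r3,r5: IF@1 ID@2 stall=0 (-) EX@3 MEM@4 WB@5
I1 sub r2 <- r3,r2: IF@2 ID@3 stall=2 (RAW on I0.r2 (WB@5)) EX@6 MEM@7 WB@8
I2 sub r5 <- r5,r5: IF@3 ID@6 stall=0 (-) EX@7 MEM@8 WB@9
I3 ld r1 <- r3: IF@6 ID@7 stall=0 (-) EX@8 MEM@9 WB@10
I4 add r5 <- r4,r1: IF@7 ID@8 stall=2 (RAW on I3.r1 (WB@10)) EX@11 MEM@12 WB@13
I5 mul r4 <- r3,r4: IF@8 ID@11 stall=0 (-) EX@12 MEM@13 WB@14
I6 mul r3 <- r4,r3: IF@11 ID@12 stall=2 (RAW on I5.r4 (WB@14)) EX@15 MEM@16 WB@17

Answer: 5 8 9 10 13 14 17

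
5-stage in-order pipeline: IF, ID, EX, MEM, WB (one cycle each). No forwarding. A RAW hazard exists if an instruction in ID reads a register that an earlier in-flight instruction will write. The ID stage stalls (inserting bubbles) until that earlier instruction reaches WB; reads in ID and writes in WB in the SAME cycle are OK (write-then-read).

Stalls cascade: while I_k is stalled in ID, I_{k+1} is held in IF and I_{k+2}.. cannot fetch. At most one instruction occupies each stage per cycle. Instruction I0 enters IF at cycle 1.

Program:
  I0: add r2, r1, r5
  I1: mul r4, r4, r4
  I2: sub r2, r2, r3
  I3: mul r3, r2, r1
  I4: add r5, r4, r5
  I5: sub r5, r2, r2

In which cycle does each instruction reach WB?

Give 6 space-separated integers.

I0 add r2 <- r1,r5: IF@1 ID@2 stall=0 (-) EX@3 MEM@4 WB@5
I1 mul r4 <- r4,r4: IF@2 ID@3 stall=0 (-) EX@4 MEM@5 WB@6
I2 sub r2 <- r2,r3: IF@3 ID@4 stall=1 (RAW on I0.r2 (WB@5)) EX@6 MEM@7 WB@8
I3 mul r3 <- r2,r1: IF@4 ID@6 stall=2 (RAW on I2.r2 (WB@8)) EX@9 MEM@10 WB@11
I4 add r5 <- r4,r5: IF@6 ID@9 stall=0 (-) EX@10 MEM@11 WB@12
I5 sub r5 <- r2,r2: IF@9 ID@10 stall=0 (-) EX@11 MEM@12 WB@13

Answer: 5 6 8 11 12 13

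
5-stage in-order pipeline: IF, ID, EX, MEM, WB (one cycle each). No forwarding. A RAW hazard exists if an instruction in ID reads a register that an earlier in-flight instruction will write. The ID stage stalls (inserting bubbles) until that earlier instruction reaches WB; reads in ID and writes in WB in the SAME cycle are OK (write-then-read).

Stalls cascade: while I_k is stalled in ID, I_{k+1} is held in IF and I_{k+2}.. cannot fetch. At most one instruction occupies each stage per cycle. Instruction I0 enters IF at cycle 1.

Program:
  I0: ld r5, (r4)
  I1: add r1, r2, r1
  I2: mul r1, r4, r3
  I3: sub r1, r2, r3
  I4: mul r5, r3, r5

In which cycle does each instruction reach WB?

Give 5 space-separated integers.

I0 ld r5 <- r4: IF@1 ID@2 stall=0 (-) EX@3 MEM@4 WB@5
I1 add r1 <- r2,r1: IF@2 ID@3 stall=0 (-) EX@4 MEM@5 WB@6
I2 mul r1 <- r4,r3: IF@3 ID@4 stall=0 (-) EX@5 MEM@6 WB@7
I3 sub r1 <- r2,r3: IF@4 ID@5 stall=0 (-) EX@6 MEM@7 WB@8
I4 mul r5 <- r3,r5: IF@5 ID@6 stall=0 (-) EX@7 MEM@8 WB@9

Answer: 5 6 7 8 9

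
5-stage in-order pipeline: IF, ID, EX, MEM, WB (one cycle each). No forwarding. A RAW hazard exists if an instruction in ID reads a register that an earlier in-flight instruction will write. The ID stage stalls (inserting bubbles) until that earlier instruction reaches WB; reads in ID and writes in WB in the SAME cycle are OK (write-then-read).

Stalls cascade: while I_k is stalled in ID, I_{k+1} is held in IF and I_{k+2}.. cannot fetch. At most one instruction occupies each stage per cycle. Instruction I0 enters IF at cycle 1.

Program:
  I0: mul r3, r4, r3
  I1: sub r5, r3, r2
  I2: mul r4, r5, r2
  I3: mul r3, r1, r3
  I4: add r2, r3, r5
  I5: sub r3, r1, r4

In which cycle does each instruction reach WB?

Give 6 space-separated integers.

Answer: 5 8 11 12 15 16

Derivation:
I0 mul r3 <- r4,r3: IF@1 ID@2 stall=0 (-) EX@3 MEM@4 WB@5
I1 sub r5 <- r3,r2: IF@2 ID@3 stall=2 (RAW on I0.r3 (WB@5)) EX@6 MEM@7 WB@8
I2 mul r4 <- r5,r2: IF@3 ID@6 stall=2 (RAW on I1.r5 (WB@8)) EX@9 MEM@10 WB@11
I3 mul r3 <- r1,r3: IF@6 ID@9 stall=0 (-) EX@10 MEM@11 WB@12
I4 add r2 <- r3,r5: IF@9 ID@10 stall=2 (RAW on I3.r3 (WB@12)) EX@13 MEM@14 WB@15
I5 sub r3 <- r1,r4: IF@10 ID@13 stall=0 (-) EX@14 MEM@15 WB@16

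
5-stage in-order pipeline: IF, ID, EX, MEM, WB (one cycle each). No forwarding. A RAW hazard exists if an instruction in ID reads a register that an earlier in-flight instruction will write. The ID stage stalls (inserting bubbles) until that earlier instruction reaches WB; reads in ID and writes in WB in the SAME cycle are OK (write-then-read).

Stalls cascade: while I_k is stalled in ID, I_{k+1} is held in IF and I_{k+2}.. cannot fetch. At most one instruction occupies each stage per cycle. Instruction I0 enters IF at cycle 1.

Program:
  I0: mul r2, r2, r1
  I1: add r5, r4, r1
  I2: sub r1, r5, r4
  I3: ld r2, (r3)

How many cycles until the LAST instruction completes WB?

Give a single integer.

I0 mul r2 <- r2,r1: IF@1 ID@2 stall=0 (-) EX@3 MEM@4 WB@5
I1 add r5 <- r4,r1: IF@2 ID@3 stall=0 (-) EX@4 MEM@5 WB@6
I2 sub r1 <- r5,r4: IF@3 ID@4 stall=2 (RAW on I1.r5 (WB@6)) EX@7 MEM@8 WB@9
I3 ld r2 <- r3: IF@4 ID@7 stall=0 (-) EX@8 MEM@9 WB@10

Answer: 10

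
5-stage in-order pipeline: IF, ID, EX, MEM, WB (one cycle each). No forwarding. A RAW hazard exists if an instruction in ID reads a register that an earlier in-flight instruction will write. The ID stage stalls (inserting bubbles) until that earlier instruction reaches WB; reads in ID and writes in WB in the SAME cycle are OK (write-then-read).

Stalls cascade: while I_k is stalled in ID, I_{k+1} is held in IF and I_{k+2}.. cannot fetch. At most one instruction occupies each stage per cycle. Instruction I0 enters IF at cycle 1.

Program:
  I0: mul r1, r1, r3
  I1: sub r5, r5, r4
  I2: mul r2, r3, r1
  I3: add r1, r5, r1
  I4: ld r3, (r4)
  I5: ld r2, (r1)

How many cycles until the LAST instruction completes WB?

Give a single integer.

Answer: 12

Derivation:
I0 mul r1 <- r1,r3: IF@1 ID@2 stall=0 (-) EX@3 MEM@4 WB@5
I1 sub r5 <- r5,r4: IF@2 ID@3 stall=0 (-) EX@4 MEM@5 WB@6
I2 mul r2 <- r3,r1: IF@3 ID@4 stall=1 (RAW on I0.r1 (WB@5)) EX@6 MEM@7 WB@8
I3 add r1 <- r5,r1: IF@4 ID@6 stall=0 (-) EX@7 MEM@8 WB@9
I4 ld r3 <- r4: IF@6 ID@7 stall=0 (-) EX@8 MEM@9 WB@10
I5 ld r2 <- r1: IF@7 ID@8 stall=1 (RAW on I3.r1 (WB@9)) EX@10 MEM@11 WB@12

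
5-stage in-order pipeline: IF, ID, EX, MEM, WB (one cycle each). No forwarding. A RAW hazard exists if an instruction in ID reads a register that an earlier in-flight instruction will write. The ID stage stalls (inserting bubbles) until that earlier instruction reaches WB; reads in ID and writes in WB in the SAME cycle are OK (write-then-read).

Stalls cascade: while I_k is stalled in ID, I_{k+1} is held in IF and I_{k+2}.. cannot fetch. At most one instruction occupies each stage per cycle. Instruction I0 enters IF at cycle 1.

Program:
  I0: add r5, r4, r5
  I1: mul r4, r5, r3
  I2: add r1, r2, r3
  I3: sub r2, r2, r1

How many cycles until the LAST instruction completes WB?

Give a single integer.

I0 add r5 <- r4,r5: IF@1 ID@2 stall=0 (-) EX@3 MEM@4 WB@5
I1 mul r4 <- r5,r3: IF@2 ID@3 stall=2 (RAW on I0.r5 (WB@5)) EX@6 MEM@7 WB@8
I2 add r1 <- r2,r3: IF@3 ID@6 stall=0 (-) EX@7 MEM@8 WB@9
I3 sub r2 <- r2,r1: IF@6 ID@7 stall=2 (RAW on I2.r1 (WB@9)) EX@10 MEM@11 WB@12

Answer: 12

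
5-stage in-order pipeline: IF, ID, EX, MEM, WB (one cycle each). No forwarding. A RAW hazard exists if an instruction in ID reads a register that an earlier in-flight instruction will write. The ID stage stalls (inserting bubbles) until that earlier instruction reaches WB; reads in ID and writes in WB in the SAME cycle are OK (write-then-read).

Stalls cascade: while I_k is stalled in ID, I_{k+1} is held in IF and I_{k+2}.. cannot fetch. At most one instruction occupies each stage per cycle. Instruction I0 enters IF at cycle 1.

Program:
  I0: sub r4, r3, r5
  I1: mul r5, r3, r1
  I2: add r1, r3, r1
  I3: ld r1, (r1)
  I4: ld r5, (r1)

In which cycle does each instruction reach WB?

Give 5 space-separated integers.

Answer: 5 6 7 10 13

Derivation:
I0 sub r4 <- r3,r5: IF@1 ID@2 stall=0 (-) EX@3 MEM@4 WB@5
I1 mul r5 <- r3,r1: IF@2 ID@3 stall=0 (-) EX@4 MEM@5 WB@6
I2 add r1 <- r3,r1: IF@3 ID@4 stall=0 (-) EX@5 MEM@6 WB@7
I3 ld r1 <- r1: IF@4 ID@5 stall=2 (RAW on I2.r1 (WB@7)) EX@8 MEM@9 WB@10
I4 ld r5 <- r1: IF@5 ID@8 stall=2 (RAW on I3.r1 (WB@10)) EX@11 MEM@12 WB@13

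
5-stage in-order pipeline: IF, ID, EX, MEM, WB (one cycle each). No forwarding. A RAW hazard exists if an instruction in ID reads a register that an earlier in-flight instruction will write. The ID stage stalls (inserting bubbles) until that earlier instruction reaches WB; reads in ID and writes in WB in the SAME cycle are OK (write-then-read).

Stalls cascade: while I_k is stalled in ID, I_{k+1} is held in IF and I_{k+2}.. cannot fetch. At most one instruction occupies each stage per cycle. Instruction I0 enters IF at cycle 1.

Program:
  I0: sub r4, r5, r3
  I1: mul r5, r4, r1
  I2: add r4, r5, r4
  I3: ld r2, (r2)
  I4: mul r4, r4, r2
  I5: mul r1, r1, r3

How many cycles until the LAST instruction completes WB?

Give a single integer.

Answer: 16

Derivation:
I0 sub r4 <- r5,r3: IF@1 ID@2 stall=0 (-) EX@3 MEM@4 WB@5
I1 mul r5 <- r4,r1: IF@2 ID@3 stall=2 (RAW on I0.r4 (WB@5)) EX@6 MEM@7 WB@8
I2 add r4 <- r5,r4: IF@3 ID@6 stall=2 (RAW on I1.r5 (WB@8)) EX@9 MEM@10 WB@11
I3 ld r2 <- r2: IF@6 ID@9 stall=0 (-) EX@10 MEM@11 WB@12
I4 mul r4 <- r4,r2: IF@9 ID@10 stall=2 (RAW on I3.r2 (WB@12)) EX@13 MEM@14 WB@15
I5 mul r1 <- r1,r3: IF@10 ID@13 stall=0 (-) EX@14 MEM@15 WB@16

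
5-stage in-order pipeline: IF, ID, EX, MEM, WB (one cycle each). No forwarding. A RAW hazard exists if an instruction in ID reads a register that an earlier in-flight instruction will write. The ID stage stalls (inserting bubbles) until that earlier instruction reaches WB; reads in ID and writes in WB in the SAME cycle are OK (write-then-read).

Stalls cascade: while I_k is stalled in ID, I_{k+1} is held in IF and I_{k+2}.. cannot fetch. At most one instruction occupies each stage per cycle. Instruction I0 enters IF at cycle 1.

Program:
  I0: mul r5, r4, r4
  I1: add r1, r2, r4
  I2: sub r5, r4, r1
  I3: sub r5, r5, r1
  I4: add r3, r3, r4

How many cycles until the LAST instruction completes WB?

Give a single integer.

Answer: 13

Derivation:
I0 mul r5 <- r4,r4: IF@1 ID@2 stall=0 (-) EX@3 MEM@4 WB@5
I1 add r1 <- r2,r4: IF@2 ID@3 stall=0 (-) EX@4 MEM@5 WB@6
I2 sub r5 <- r4,r1: IF@3 ID@4 stall=2 (RAW on I1.r1 (WB@6)) EX@7 MEM@8 WB@9
I3 sub r5 <- r5,r1: IF@4 ID@7 stall=2 (RAW on I2.r5 (WB@9)) EX@10 MEM@11 WB@12
I4 add r3 <- r3,r4: IF@7 ID@10 stall=0 (-) EX@11 MEM@12 WB@13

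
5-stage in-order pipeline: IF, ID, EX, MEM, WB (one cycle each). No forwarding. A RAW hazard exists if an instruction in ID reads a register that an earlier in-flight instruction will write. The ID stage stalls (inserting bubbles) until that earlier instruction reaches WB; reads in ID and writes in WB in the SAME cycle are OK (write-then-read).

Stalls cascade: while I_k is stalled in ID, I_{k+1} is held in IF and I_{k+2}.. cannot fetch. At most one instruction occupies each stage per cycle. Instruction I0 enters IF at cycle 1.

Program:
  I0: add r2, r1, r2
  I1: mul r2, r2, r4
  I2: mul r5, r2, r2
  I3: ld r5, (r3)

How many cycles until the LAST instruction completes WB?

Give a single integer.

Answer: 12

Derivation:
I0 add r2 <- r1,r2: IF@1 ID@2 stall=0 (-) EX@3 MEM@4 WB@5
I1 mul r2 <- r2,r4: IF@2 ID@3 stall=2 (RAW on I0.r2 (WB@5)) EX@6 MEM@7 WB@8
I2 mul r5 <- r2,r2: IF@3 ID@6 stall=2 (RAW on I1.r2 (WB@8)) EX@9 MEM@10 WB@11
I3 ld r5 <- r3: IF@6 ID@9 stall=0 (-) EX@10 MEM@11 WB@12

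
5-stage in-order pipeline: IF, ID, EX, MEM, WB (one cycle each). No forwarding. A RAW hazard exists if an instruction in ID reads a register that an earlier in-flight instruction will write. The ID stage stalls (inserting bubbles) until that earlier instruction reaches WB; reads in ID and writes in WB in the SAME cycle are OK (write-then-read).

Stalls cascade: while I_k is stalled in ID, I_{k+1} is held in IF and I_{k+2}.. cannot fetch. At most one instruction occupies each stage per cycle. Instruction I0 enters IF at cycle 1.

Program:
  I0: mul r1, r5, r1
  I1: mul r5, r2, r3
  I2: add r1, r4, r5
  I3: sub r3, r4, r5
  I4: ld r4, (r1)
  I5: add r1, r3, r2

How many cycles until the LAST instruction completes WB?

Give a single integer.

Answer: 13

Derivation:
I0 mul r1 <- r5,r1: IF@1 ID@2 stall=0 (-) EX@3 MEM@4 WB@5
I1 mul r5 <- r2,r3: IF@2 ID@3 stall=0 (-) EX@4 MEM@5 WB@6
I2 add r1 <- r4,r5: IF@3 ID@4 stall=2 (RAW on I1.r5 (WB@6)) EX@7 MEM@8 WB@9
I3 sub r3 <- r4,r5: IF@4 ID@7 stall=0 (-) EX@8 MEM@9 WB@10
I4 ld r4 <- r1: IF@7 ID@8 stall=1 (RAW on I2.r1 (WB@9)) EX@10 MEM@11 WB@12
I5 add r1 <- r3,r2: IF@8 ID@10 stall=0 (-) EX@11 MEM@12 WB@13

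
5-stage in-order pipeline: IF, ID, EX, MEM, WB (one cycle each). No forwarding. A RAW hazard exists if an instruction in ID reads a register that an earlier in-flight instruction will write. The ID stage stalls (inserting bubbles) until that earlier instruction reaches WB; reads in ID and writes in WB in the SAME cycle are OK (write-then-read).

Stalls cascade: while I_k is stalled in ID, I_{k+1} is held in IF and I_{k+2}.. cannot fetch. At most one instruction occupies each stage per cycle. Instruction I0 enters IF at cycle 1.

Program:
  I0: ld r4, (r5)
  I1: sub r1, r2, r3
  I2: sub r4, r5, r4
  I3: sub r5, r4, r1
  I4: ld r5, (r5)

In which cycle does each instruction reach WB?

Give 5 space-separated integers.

I0 ld r4 <- r5: IF@1 ID@2 stall=0 (-) EX@3 MEM@4 WB@5
I1 sub r1 <- r2,r3: IF@2 ID@3 stall=0 (-) EX@4 MEM@5 WB@6
I2 sub r4 <- r5,r4: IF@3 ID@4 stall=1 (RAW on I0.r4 (WB@5)) EX@6 MEM@7 WB@8
I3 sub r5 <- r4,r1: IF@4 ID@6 stall=2 (RAW on I2.r4 (WB@8)) EX@9 MEM@10 WB@11
I4 ld r5 <- r5: IF@6 ID@9 stall=2 (RAW on I3.r5 (WB@11)) EX@12 MEM@13 WB@14

Answer: 5 6 8 11 14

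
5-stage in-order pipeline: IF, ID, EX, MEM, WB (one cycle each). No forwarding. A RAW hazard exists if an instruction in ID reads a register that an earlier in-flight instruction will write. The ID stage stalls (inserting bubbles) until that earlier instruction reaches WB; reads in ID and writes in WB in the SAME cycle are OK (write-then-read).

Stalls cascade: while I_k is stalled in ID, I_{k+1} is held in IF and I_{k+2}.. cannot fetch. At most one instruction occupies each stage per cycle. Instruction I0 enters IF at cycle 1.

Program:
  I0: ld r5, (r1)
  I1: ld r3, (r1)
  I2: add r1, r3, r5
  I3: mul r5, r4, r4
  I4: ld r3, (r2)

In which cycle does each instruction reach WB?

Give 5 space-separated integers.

Answer: 5 6 9 10 11

Derivation:
I0 ld r5 <- r1: IF@1 ID@2 stall=0 (-) EX@3 MEM@4 WB@5
I1 ld r3 <- r1: IF@2 ID@3 stall=0 (-) EX@4 MEM@5 WB@6
I2 add r1 <- r3,r5: IF@3 ID@4 stall=2 (RAW on I1.r3 (WB@6)) EX@7 MEM@8 WB@9
I3 mul r5 <- r4,r4: IF@4 ID@7 stall=0 (-) EX@8 MEM@9 WB@10
I4 ld r3 <- r2: IF@7 ID@8 stall=0 (-) EX@9 MEM@10 WB@11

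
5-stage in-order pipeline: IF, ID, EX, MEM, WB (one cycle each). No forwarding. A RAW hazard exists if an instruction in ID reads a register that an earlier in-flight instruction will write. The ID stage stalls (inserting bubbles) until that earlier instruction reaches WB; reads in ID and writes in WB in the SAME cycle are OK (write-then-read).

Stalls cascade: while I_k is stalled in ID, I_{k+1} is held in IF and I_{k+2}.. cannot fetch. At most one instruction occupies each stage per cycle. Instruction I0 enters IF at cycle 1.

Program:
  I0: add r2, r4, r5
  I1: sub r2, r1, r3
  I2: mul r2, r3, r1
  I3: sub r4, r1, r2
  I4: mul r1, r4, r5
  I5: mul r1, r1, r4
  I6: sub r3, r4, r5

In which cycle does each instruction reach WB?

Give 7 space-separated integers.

Answer: 5 6 7 10 13 16 17

Derivation:
I0 add r2 <- r4,r5: IF@1 ID@2 stall=0 (-) EX@3 MEM@4 WB@5
I1 sub r2 <- r1,r3: IF@2 ID@3 stall=0 (-) EX@4 MEM@5 WB@6
I2 mul r2 <- r3,r1: IF@3 ID@4 stall=0 (-) EX@5 MEM@6 WB@7
I3 sub r4 <- r1,r2: IF@4 ID@5 stall=2 (RAW on I2.r2 (WB@7)) EX@8 MEM@9 WB@10
I4 mul r1 <- r4,r5: IF@5 ID@8 stall=2 (RAW on I3.r4 (WB@10)) EX@11 MEM@12 WB@13
I5 mul r1 <- r1,r4: IF@8 ID@11 stall=2 (RAW on I4.r1 (WB@13)) EX@14 MEM@15 WB@16
I6 sub r3 <- r4,r5: IF@11 ID@14 stall=0 (-) EX@15 MEM@16 WB@17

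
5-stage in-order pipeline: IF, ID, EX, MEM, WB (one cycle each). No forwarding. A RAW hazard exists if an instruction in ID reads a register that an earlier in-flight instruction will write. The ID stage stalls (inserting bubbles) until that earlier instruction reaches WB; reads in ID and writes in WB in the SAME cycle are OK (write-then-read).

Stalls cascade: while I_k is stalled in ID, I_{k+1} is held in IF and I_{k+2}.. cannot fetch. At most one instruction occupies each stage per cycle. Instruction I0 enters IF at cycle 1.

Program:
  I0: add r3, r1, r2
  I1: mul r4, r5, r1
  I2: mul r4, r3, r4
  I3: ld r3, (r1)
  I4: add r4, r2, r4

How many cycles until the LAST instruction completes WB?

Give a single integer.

Answer: 12

Derivation:
I0 add r3 <- r1,r2: IF@1 ID@2 stall=0 (-) EX@3 MEM@4 WB@5
I1 mul r4 <- r5,r1: IF@2 ID@3 stall=0 (-) EX@4 MEM@5 WB@6
I2 mul r4 <- r3,r4: IF@3 ID@4 stall=2 (RAW on I1.r4 (WB@6)) EX@7 MEM@8 WB@9
I3 ld r3 <- r1: IF@4 ID@7 stall=0 (-) EX@8 MEM@9 WB@10
I4 add r4 <- r2,r4: IF@7 ID@8 stall=1 (RAW on I2.r4 (WB@9)) EX@10 MEM@11 WB@12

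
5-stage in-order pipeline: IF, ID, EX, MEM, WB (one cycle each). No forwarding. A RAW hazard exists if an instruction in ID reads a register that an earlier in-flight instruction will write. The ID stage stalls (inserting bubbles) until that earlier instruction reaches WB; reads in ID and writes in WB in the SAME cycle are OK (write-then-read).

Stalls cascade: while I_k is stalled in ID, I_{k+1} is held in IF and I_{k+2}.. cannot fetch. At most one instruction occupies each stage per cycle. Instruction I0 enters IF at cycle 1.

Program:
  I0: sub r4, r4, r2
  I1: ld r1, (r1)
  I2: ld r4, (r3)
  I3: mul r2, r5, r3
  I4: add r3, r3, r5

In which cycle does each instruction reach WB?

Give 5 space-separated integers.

I0 sub r4 <- r4,r2: IF@1 ID@2 stall=0 (-) EX@3 MEM@4 WB@5
I1 ld r1 <- r1: IF@2 ID@3 stall=0 (-) EX@4 MEM@5 WB@6
I2 ld r4 <- r3: IF@3 ID@4 stall=0 (-) EX@5 MEM@6 WB@7
I3 mul r2 <- r5,r3: IF@4 ID@5 stall=0 (-) EX@6 MEM@7 WB@8
I4 add r3 <- r3,r5: IF@5 ID@6 stall=0 (-) EX@7 MEM@8 WB@9

Answer: 5 6 7 8 9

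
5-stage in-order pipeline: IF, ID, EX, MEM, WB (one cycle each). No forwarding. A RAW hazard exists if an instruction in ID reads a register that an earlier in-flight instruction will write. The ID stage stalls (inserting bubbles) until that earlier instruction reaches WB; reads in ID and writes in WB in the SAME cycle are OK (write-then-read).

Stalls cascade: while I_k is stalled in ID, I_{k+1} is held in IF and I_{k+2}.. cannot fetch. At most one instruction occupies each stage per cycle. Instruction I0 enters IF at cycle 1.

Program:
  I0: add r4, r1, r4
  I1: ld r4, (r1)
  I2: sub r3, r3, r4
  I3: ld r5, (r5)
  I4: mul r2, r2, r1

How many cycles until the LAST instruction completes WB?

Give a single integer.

Answer: 11

Derivation:
I0 add r4 <- r1,r4: IF@1 ID@2 stall=0 (-) EX@3 MEM@4 WB@5
I1 ld r4 <- r1: IF@2 ID@3 stall=0 (-) EX@4 MEM@5 WB@6
I2 sub r3 <- r3,r4: IF@3 ID@4 stall=2 (RAW on I1.r4 (WB@6)) EX@7 MEM@8 WB@9
I3 ld r5 <- r5: IF@4 ID@7 stall=0 (-) EX@8 MEM@9 WB@10
I4 mul r2 <- r2,r1: IF@7 ID@8 stall=0 (-) EX@9 MEM@10 WB@11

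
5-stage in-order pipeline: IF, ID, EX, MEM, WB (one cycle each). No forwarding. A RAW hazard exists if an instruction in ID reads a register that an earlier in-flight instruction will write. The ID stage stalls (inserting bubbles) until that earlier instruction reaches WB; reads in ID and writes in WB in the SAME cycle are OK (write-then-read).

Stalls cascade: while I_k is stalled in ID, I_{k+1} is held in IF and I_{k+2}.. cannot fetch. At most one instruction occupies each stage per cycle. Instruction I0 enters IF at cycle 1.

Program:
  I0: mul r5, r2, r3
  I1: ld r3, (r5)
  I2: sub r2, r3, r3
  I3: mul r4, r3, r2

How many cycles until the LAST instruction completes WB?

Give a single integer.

Answer: 14

Derivation:
I0 mul r5 <- r2,r3: IF@1 ID@2 stall=0 (-) EX@3 MEM@4 WB@5
I1 ld r3 <- r5: IF@2 ID@3 stall=2 (RAW on I0.r5 (WB@5)) EX@6 MEM@7 WB@8
I2 sub r2 <- r3,r3: IF@3 ID@6 stall=2 (RAW on I1.r3 (WB@8)) EX@9 MEM@10 WB@11
I3 mul r4 <- r3,r2: IF@6 ID@9 stall=2 (RAW on I2.r2 (WB@11)) EX@12 MEM@13 WB@14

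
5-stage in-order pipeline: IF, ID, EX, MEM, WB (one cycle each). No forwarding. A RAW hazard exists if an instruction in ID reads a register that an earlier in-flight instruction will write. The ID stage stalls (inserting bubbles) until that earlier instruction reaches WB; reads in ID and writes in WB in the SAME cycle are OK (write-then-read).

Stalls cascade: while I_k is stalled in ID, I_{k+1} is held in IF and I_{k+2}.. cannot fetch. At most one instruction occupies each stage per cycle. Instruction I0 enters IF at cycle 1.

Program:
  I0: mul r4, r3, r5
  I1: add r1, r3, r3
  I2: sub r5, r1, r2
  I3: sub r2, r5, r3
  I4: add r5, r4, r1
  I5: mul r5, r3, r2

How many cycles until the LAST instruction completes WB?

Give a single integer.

Answer: 15

Derivation:
I0 mul r4 <- r3,r5: IF@1 ID@2 stall=0 (-) EX@3 MEM@4 WB@5
I1 add r1 <- r3,r3: IF@2 ID@3 stall=0 (-) EX@4 MEM@5 WB@6
I2 sub r5 <- r1,r2: IF@3 ID@4 stall=2 (RAW on I1.r1 (WB@6)) EX@7 MEM@8 WB@9
I3 sub r2 <- r5,r3: IF@4 ID@7 stall=2 (RAW on I2.r5 (WB@9)) EX@10 MEM@11 WB@12
I4 add r5 <- r4,r1: IF@7 ID@10 stall=0 (-) EX@11 MEM@12 WB@13
I5 mul r5 <- r3,r2: IF@10 ID@11 stall=1 (RAW on I3.r2 (WB@12)) EX@13 MEM@14 WB@15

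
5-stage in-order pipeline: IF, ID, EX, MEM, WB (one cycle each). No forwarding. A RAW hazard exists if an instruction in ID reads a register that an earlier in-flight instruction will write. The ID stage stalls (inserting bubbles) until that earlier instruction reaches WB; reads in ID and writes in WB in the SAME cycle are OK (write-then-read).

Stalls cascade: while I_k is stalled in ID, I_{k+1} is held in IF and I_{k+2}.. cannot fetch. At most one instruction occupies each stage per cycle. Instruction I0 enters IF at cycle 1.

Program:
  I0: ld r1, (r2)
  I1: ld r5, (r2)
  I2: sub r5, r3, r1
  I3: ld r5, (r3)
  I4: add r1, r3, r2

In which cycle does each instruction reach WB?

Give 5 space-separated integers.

I0 ld r1 <- r2: IF@1 ID@2 stall=0 (-) EX@3 MEM@4 WB@5
I1 ld r5 <- r2: IF@2 ID@3 stall=0 (-) EX@4 MEM@5 WB@6
I2 sub r5 <- r3,r1: IF@3 ID@4 stall=1 (RAW on I0.r1 (WB@5)) EX@6 MEM@7 WB@8
I3 ld r5 <- r3: IF@4 ID@6 stall=0 (-) EX@7 MEM@8 WB@9
I4 add r1 <- r3,r2: IF@6 ID@7 stall=0 (-) EX@8 MEM@9 WB@10

Answer: 5 6 8 9 10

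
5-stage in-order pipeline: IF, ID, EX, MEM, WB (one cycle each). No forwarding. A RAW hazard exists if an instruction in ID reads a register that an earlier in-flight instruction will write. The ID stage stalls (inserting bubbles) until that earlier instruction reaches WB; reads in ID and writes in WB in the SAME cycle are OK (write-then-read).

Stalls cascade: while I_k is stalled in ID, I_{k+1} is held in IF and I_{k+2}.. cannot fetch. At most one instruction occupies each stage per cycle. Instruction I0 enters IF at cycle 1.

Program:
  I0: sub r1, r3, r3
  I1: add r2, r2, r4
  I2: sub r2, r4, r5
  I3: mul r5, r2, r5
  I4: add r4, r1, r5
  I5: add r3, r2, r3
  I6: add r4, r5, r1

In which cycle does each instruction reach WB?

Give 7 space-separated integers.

Answer: 5 6 7 10 13 14 15

Derivation:
I0 sub r1 <- r3,r3: IF@1 ID@2 stall=0 (-) EX@3 MEM@4 WB@5
I1 add r2 <- r2,r4: IF@2 ID@3 stall=0 (-) EX@4 MEM@5 WB@6
I2 sub r2 <- r4,r5: IF@3 ID@4 stall=0 (-) EX@5 MEM@6 WB@7
I3 mul r5 <- r2,r5: IF@4 ID@5 stall=2 (RAW on I2.r2 (WB@7)) EX@8 MEM@9 WB@10
I4 add r4 <- r1,r5: IF@5 ID@8 stall=2 (RAW on I3.r5 (WB@10)) EX@11 MEM@12 WB@13
I5 add r3 <- r2,r3: IF@8 ID@11 stall=0 (-) EX@12 MEM@13 WB@14
I6 add r4 <- r5,r1: IF@11 ID@12 stall=0 (-) EX@13 MEM@14 WB@15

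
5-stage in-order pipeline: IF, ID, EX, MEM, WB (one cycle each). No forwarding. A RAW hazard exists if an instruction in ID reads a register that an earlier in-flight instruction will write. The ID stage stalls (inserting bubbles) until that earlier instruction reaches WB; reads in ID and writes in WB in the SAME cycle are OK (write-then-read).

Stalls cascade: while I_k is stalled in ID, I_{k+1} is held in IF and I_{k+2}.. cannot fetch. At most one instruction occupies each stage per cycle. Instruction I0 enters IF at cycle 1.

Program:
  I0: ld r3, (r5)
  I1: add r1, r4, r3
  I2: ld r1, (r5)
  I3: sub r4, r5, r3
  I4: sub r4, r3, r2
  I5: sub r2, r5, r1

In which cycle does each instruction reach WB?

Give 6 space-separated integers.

Answer: 5 8 9 10 11 12

Derivation:
I0 ld r3 <- r5: IF@1 ID@2 stall=0 (-) EX@3 MEM@4 WB@5
I1 add r1 <- r4,r3: IF@2 ID@3 stall=2 (RAW on I0.r3 (WB@5)) EX@6 MEM@7 WB@8
I2 ld r1 <- r5: IF@3 ID@6 stall=0 (-) EX@7 MEM@8 WB@9
I3 sub r4 <- r5,r3: IF@6 ID@7 stall=0 (-) EX@8 MEM@9 WB@10
I4 sub r4 <- r3,r2: IF@7 ID@8 stall=0 (-) EX@9 MEM@10 WB@11
I5 sub r2 <- r5,r1: IF@8 ID@9 stall=0 (-) EX@10 MEM@11 WB@12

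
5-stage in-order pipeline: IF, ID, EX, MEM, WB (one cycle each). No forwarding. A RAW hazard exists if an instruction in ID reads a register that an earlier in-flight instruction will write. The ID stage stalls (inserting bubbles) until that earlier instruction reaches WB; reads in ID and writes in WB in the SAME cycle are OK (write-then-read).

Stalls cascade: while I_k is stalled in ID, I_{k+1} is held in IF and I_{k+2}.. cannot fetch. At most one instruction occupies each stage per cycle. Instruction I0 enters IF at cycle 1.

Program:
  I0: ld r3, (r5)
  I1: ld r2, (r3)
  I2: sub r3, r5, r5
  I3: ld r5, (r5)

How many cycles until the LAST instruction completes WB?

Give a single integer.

I0 ld r3 <- r5: IF@1 ID@2 stall=0 (-) EX@3 MEM@4 WB@5
I1 ld r2 <- r3: IF@2 ID@3 stall=2 (RAW on I0.r3 (WB@5)) EX@6 MEM@7 WB@8
I2 sub r3 <- r5,r5: IF@3 ID@6 stall=0 (-) EX@7 MEM@8 WB@9
I3 ld r5 <- r5: IF@6 ID@7 stall=0 (-) EX@8 MEM@9 WB@10

Answer: 10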